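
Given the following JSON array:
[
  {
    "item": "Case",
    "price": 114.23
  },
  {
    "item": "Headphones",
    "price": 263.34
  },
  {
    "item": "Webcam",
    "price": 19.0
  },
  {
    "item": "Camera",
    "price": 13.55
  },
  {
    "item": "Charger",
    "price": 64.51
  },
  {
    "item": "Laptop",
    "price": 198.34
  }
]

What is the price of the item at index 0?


Array index 0 -> Case
price = 114.23

ANSWER: 114.23


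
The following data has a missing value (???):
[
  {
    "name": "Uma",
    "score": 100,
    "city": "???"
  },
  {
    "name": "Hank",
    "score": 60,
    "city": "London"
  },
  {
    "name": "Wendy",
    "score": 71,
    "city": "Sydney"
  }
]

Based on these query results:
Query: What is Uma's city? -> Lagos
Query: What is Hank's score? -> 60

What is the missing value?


The missing value is Uma's city
From query: Uma's city = Lagos

ANSWER: Lagos


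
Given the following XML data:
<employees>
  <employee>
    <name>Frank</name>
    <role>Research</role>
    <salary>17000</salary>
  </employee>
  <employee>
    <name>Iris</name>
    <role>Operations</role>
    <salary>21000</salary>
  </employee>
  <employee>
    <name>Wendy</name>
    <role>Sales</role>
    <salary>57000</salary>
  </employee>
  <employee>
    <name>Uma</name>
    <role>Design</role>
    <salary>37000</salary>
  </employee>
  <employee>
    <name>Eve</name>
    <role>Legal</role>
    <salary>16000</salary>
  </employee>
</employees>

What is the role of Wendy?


Searching for <employee> with <name>Wendy</name>
Found at position 3
<role>Sales</role>

ANSWER: Sales


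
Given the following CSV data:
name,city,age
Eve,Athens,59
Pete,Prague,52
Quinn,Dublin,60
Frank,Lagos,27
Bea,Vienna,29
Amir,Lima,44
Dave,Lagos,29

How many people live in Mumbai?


Scanning city column for 'Mumbai':
Total matches: 0

ANSWER: 0


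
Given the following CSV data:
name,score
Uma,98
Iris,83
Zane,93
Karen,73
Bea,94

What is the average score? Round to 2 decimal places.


Scores: 98, 83, 93, 73, 94
Sum = 441
Count = 5
Average = 441 / 5 = 88.20

ANSWER: 88.20


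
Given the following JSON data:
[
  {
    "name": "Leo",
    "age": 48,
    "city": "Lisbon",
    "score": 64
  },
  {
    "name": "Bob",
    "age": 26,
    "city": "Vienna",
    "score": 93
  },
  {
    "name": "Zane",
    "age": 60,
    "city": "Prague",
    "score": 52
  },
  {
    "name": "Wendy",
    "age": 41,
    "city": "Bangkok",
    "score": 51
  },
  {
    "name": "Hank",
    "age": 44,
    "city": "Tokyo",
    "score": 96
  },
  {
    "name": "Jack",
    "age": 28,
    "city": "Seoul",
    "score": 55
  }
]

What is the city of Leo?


Looking up record where name = Leo
Record index: 0
Field 'city' = Lisbon

ANSWER: Lisbon


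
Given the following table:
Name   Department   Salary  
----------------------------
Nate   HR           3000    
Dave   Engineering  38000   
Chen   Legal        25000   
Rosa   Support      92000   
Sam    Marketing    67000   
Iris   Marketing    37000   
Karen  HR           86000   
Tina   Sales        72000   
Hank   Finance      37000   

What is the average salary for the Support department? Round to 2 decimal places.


Support department members:
  Rosa: 92000
Sum = 92000
Count = 1
Average = 92000 / 1 = 92000.00

ANSWER: 92000.00


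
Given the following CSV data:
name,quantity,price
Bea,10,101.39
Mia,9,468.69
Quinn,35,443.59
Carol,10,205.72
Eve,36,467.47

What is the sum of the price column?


Values in 'price' column:
  Row 1: 101.39
  Row 2: 468.69
  Row 3: 443.59
  Row 4: 205.72
  Row 5: 467.47
Sum = 101.39 + 468.69 + 443.59 + 205.72 + 467.47 = 1686.86

ANSWER: 1686.86


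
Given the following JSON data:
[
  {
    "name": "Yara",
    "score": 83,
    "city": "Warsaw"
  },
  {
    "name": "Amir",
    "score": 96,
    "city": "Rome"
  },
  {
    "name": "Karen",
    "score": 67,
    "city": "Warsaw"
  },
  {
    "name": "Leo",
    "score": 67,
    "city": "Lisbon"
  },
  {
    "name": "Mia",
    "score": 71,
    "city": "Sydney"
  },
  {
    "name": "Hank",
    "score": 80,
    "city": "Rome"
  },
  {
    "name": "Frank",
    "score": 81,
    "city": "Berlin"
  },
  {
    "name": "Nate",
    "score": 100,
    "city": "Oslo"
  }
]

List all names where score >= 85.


Filtering records where score >= 85:
  Yara (score=83) -> no
  Amir (score=96) -> YES
  Karen (score=67) -> no
  Leo (score=67) -> no
  Mia (score=71) -> no
  Hank (score=80) -> no
  Frank (score=81) -> no
  Nate (score=100) -> YES


ANSWER: Amir, Nate


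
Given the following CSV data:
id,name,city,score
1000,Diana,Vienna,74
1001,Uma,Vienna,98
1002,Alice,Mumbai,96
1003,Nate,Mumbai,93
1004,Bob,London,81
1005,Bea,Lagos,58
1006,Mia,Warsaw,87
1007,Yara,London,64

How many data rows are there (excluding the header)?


Counting rows (excluding header):
Header: id,name,city,score
Data rows: 8

ANSWER: 8


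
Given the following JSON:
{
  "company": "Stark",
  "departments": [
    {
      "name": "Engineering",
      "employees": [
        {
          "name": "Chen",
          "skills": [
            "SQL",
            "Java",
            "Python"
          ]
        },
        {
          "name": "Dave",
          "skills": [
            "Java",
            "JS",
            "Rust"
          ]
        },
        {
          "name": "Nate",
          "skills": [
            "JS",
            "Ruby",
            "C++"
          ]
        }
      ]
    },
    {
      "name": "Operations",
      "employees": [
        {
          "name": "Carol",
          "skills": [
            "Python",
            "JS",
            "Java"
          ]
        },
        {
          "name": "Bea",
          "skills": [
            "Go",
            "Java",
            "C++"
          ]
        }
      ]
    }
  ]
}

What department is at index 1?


Path: departments[1].name
Value: Operations

ANSWER: Operations


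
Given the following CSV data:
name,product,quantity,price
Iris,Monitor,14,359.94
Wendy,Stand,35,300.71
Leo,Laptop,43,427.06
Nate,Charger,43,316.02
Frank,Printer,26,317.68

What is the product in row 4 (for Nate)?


Row 4: Nate
Column 'product' = Charger

ANSWER: Charger


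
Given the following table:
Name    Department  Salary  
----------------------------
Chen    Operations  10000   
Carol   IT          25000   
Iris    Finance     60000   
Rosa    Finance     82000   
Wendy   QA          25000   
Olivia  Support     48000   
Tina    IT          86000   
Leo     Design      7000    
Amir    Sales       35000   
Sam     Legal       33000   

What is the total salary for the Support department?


Support department members:
  Olivia: 48000
Total = 48000 = 48000

ANSWER: 48000


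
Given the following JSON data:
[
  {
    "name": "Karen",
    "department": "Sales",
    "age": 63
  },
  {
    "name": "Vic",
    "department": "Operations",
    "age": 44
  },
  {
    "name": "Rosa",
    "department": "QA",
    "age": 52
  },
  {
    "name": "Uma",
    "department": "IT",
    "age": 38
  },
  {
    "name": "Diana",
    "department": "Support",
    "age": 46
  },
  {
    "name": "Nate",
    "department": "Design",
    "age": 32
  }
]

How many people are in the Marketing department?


Scanning records for department = Marketing
  No matches found
Count: 0

ANSWER: 0


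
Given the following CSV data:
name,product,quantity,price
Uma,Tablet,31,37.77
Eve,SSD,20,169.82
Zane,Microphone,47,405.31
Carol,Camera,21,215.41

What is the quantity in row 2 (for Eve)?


Row 2: Eve
Column 'quantity' = 20

ANSWER: 20


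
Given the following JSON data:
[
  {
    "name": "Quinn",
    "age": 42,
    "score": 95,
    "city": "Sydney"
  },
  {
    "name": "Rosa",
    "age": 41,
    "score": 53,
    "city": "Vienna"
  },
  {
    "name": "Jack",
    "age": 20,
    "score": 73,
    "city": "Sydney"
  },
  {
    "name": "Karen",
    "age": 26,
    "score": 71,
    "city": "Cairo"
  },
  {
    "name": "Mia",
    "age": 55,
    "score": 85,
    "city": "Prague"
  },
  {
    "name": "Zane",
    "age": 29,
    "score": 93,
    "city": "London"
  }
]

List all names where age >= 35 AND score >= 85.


Checking both conditions:
  Quinn (age=42, score=95) -> YES
  Rosa (age=41, score=53) -> no
  Jack (age=20, score=73) -> no
  Karen (age=26, score=71) -> no
  Mia (age=55, score=85) -> YES
  Zane (age=29, score=93) -> no


ANSWER: Quinn, Mia


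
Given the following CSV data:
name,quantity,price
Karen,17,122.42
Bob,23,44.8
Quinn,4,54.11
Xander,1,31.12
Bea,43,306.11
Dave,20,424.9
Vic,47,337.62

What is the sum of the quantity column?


Values in 'quantity' column:
  Row 1: 17
  Row 2: 23
  Row 3: 4
  Row 4: 1
  Row 5: 43
  Row 6: 20
  Row 7: 47
Sum = 17 + 23 + 4 + 1 + 43 + 20 + 47 = 155

ANSWER: 155


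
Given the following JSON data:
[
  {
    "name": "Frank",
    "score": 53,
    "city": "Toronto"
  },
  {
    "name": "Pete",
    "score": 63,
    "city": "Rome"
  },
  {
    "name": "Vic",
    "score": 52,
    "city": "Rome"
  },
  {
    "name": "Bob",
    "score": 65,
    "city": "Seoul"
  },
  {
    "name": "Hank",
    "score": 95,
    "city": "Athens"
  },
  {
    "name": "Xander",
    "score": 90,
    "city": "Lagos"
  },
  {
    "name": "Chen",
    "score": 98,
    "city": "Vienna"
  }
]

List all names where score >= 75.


Filtering records where score >= 75:
  Frank (score=53) -> no
  Pete (score=63) -> no
  Vic (score=52) -> no
  Bob (score=65) -> no
  Hank (score=95) -> YES
  Xander (score=90) -> YES
  Chen (score=98) -> YES


ANSWER: Hank, Xander, Chen


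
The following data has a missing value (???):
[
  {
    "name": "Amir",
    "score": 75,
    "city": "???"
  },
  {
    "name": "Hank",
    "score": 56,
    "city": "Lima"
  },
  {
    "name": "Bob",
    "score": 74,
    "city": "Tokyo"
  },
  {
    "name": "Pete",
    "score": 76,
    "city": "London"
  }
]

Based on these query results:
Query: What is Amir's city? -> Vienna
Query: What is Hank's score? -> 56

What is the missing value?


The missing value is Amir's city
From query: Amir's city = Vienna

ANSWER: Vienna


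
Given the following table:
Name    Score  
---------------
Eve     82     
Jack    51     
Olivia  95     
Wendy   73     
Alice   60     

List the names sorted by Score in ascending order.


Sorting by Score (ascending):
  Jack: 51
  Alice: 60
  Wendy: 73
  Eve: 82
  Olivia: 95


ANSWER: Jack, Alice, Wendy, Eve, Olivia


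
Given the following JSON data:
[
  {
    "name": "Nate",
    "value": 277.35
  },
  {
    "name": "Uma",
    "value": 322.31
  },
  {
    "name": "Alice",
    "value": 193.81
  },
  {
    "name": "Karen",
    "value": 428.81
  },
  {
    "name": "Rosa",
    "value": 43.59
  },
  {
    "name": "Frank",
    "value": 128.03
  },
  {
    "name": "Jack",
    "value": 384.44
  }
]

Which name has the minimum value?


Comparing values:
  Nate: 277.35
  Uma: 322.31
  Alice: 193.81
  Karen: 428.81
  Rosa: 43.59
  Frank: 128.03
  Jack: 384.44
Minimum: Rosa (43.59)

ANSWER: Rosa


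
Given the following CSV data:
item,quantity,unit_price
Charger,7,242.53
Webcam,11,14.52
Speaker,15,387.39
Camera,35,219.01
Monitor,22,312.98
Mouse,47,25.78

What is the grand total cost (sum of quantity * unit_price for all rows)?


Computing row totals:
  Charger: 7 * 242.53 = 1697.71
  Webcam: 11 * 14.52 = 159.72
  Speaker: 15 * 387.39 = 5810.85
  Camera: 35 * 219.01 = 7665.35
  Monitor: 22 * 312.98 = 6885.56
  Mouse: 47 * 25.78 = 1211.66
Grand total = 1697.71 + 159.72 + 5810.85 + 7665.35 + 6885.56 + 1211.66 = 23430.85

ANSWER: 23430.85


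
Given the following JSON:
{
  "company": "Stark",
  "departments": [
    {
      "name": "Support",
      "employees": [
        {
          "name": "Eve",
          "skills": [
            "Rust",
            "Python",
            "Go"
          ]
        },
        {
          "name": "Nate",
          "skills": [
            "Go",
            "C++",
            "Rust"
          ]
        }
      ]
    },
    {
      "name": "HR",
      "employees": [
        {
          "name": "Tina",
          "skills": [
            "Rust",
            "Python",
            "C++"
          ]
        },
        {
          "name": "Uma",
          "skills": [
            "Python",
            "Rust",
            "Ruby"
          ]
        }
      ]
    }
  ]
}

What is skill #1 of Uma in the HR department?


Path: departments[1].employees[1].skills[0]
Value: Python

ANSWER: Python


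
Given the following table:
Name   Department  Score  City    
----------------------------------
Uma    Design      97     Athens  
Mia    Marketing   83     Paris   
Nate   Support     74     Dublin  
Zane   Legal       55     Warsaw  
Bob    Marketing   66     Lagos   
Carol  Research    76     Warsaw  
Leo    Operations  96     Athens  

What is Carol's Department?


Row 6: Carol
Department = Research

ANSWER: Research


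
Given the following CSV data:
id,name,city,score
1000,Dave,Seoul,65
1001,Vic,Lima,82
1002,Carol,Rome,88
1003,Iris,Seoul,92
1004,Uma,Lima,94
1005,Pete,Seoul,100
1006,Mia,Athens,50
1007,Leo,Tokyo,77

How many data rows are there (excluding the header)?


Counting rows (excluding header):
Header: id,name,city,score
Data rows: 8

ANSWER: 8


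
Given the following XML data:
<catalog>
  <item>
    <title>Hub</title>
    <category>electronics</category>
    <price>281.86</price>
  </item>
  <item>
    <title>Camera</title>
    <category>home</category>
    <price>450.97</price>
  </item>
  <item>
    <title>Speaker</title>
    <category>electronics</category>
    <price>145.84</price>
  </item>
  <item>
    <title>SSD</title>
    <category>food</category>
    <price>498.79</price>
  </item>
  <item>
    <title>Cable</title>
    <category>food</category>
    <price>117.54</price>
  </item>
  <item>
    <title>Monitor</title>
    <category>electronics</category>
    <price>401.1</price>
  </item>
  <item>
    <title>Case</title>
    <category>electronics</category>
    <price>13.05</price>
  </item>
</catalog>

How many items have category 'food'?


Scanning <item> elements for <category>food</category>:
  Item 4: SSD -> MATCH
  Item 5: Cable -> MATCH
Count: 2

ANSWER: 2


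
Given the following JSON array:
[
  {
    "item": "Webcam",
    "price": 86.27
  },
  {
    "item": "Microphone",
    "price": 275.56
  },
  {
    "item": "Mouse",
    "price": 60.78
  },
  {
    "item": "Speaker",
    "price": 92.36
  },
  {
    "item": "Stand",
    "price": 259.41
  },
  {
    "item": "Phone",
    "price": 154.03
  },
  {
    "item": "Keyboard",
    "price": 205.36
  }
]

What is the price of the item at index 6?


Array index 6 -> Keyboard
price = 205.36

ANSWER: 205.36


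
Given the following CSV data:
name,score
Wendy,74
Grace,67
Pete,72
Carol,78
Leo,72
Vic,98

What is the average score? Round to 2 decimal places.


Scores: 74, 67, 72, 78, 72, 98
Sum = 461
Count = 6
Average = 461 / 6 = 76.83

ANSWER: 76.83


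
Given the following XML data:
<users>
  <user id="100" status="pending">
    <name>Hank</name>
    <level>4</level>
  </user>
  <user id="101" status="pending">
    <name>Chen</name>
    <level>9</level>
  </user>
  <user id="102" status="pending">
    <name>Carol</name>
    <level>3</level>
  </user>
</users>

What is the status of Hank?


Finding user with name = Hank
user id="100" status="pending"

ANSWER: pending


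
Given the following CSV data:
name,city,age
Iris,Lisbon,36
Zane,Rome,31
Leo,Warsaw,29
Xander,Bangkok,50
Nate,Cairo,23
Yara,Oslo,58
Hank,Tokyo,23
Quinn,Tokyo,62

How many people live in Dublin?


Scanning city column for 'Dublin':
Total matches: 0

ANSWER: 0


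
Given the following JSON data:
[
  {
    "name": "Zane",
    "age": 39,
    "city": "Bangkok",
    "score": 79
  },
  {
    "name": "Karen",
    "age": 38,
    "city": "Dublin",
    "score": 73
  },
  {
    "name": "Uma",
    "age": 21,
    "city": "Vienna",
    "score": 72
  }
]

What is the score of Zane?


Looking up record where name = Zane
Record index: 0
Field 'score' = 79

ANSWER: 79


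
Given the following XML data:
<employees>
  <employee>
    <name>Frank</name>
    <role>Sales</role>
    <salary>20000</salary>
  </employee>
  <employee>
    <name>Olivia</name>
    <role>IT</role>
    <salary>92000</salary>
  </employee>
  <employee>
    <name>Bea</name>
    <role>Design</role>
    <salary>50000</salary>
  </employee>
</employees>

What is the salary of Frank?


Searching for <employee> with <name>Frank</name>
Found at position 1
<salary>20000</salary>

ANSWER: 20000


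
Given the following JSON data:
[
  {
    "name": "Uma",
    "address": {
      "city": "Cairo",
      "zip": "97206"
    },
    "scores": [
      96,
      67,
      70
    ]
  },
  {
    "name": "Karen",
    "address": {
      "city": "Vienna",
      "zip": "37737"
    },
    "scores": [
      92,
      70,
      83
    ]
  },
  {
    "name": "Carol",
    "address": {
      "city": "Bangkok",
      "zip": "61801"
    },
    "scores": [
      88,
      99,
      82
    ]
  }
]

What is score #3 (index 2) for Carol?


Path: records[2].scores[2]
Value: 82

ANSWER: 82


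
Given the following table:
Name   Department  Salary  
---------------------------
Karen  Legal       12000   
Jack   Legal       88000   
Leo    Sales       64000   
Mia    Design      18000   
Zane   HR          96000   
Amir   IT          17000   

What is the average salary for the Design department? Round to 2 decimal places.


Design department members:
  Mia: 18000
Sum = 18000
Count = 1
Average = 18000 / 1 = 18000.00

ANSWER: 18000.00


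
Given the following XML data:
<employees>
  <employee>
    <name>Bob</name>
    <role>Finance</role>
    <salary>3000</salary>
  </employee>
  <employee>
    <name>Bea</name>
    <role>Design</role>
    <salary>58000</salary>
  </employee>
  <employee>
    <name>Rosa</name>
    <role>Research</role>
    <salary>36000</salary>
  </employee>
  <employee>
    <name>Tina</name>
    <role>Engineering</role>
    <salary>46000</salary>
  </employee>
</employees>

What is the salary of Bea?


Searching for <employee> with <name>Bea</name>
Found at position 2
<salary>58000</salary>

ANSWER: 58000


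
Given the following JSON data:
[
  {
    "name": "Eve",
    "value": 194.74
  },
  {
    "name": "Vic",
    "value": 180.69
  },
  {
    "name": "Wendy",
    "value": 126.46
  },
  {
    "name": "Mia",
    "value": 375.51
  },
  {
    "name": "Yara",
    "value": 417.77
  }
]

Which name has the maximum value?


Comparing values:
  Eve: 194.74
  Vic: 180.69
  Wendy: 126.46
  Mia: 375.51
  Yara: 417.77
Maximum: Yara (417.77)

ANSWER: Yara


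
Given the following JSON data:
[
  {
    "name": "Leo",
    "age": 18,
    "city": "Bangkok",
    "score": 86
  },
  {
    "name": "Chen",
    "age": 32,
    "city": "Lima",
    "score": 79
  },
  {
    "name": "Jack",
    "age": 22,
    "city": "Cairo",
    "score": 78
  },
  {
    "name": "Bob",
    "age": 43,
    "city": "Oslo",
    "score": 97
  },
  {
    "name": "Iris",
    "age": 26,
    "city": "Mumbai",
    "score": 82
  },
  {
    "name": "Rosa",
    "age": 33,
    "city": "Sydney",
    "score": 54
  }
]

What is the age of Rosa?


Looking up record where name = Rosa
Record index: 5
Field 'age' = 33

ANSWER: 33


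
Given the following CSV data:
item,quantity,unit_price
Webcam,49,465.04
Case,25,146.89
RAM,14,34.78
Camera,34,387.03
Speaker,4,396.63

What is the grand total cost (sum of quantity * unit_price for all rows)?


Computing row totals:
  Webcam: 49 * 465.04 = 22786.96
  Case: 25 * 146.89 = 3672.25
  RAM: 14 * 34.78 = 486.92
  Camera: 34 * 387.03 = 13159.02
  Speaker: 4 * 396.63 = 1586.52
Grand total = 22786.96 + 3672.25 + 486.92 + 13159.02 + 1586.52 = 41691.67

ANSWER: 41691.67


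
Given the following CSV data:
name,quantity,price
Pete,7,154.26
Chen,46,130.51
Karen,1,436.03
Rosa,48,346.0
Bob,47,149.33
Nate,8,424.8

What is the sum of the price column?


Values in 'price' column:
  Row 1: 154.26
  Row 2: 130.51
  Row 3: 436.03
  Row 4: 346.0
  Row 5: 149.33
  Row 6: 424.8
Sum = 154.26 + 130.51 + 436.03 + 346.0 + 149.33 + 424.8 = 1640.93

ANSWER: 1640.93


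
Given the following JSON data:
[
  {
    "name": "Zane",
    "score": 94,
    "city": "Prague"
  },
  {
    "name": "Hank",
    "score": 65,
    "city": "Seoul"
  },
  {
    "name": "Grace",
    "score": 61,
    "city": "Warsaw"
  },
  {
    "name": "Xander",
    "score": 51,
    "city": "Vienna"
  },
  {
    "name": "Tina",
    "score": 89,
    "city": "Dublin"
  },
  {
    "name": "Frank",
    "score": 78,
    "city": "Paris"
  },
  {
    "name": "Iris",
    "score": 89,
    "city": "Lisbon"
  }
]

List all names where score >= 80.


Filtering records where score >= 80:
  Zane (score=94) -> YES
  Hank (score=65) -> no
  Grace (score=61) -> no
  Xander (score=51) -> no
  Tina (score=89) -> YES
  Frank (score=78) -> no
  Iris (score=89) -> YES


ANSWER: Zane, Tina, Iris


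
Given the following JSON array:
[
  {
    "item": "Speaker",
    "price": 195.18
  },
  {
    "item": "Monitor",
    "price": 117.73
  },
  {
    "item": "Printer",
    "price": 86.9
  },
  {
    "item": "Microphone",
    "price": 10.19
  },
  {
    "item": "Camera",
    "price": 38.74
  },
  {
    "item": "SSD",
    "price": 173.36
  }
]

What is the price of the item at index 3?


Array index 3 -> Microphone
price = 10.19

ANSWER: 10.19


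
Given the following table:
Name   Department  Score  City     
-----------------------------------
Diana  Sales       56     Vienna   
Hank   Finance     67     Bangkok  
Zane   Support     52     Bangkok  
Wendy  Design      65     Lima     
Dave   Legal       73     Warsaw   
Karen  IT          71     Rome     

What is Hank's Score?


Row 2: Hank
Score = 67

ANSWER: 67


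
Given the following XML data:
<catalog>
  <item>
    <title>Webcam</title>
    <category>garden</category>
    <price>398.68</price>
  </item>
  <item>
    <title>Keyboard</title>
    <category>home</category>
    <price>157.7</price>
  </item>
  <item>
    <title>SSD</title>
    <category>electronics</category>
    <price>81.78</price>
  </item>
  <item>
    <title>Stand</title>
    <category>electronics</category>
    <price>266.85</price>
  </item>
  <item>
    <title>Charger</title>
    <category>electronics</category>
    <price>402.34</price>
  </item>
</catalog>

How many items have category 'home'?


Scanning <item> elements for <category>home</category>:
  Item 2: Keyboard -> MATCH
Count: 1

ANSWER: 1


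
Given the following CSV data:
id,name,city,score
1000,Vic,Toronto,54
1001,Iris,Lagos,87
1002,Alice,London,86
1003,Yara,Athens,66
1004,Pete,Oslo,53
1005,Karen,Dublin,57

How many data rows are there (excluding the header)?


Counting rows (excluding header):
Header: id,name,city,score
Data rows: 6

ANSWER: 6


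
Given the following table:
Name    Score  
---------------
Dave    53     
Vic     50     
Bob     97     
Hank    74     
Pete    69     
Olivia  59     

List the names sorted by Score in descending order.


Sorting by Score (descending):
  Bob: 97
  Hank: 74
  Pete: 69
  Olivia: 59
  Dave: 53
  Vic: 50


ANSWER: Bob, Hank, Pete, Olivia, Dave, Vic


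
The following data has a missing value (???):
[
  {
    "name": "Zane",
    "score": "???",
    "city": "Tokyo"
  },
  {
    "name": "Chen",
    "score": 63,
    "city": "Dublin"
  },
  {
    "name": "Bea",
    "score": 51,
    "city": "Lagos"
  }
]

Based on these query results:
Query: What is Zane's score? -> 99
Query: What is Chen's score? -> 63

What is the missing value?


The missing value is Zane's score
From query: Zane's score = 99

ANSWER: 99


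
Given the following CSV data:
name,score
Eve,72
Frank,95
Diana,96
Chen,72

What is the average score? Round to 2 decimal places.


Scores: 72, 95, 96, 72
Sum = 335
Count = 4
Average = 335 / 4 = 83.75

ANSWER: 83.75


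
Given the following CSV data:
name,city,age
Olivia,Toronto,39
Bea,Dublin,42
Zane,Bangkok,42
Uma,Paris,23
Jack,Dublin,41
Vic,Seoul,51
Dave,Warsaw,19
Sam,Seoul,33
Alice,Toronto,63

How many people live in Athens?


Scanning city column for 'Athens':
Total matches: 0

ANSWER: 0


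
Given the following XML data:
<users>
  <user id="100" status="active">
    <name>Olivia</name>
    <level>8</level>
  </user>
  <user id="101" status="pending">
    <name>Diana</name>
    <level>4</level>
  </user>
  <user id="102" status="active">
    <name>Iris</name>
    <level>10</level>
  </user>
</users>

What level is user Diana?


Finding user: Diana
<level>4</level>

ANSWER: 4


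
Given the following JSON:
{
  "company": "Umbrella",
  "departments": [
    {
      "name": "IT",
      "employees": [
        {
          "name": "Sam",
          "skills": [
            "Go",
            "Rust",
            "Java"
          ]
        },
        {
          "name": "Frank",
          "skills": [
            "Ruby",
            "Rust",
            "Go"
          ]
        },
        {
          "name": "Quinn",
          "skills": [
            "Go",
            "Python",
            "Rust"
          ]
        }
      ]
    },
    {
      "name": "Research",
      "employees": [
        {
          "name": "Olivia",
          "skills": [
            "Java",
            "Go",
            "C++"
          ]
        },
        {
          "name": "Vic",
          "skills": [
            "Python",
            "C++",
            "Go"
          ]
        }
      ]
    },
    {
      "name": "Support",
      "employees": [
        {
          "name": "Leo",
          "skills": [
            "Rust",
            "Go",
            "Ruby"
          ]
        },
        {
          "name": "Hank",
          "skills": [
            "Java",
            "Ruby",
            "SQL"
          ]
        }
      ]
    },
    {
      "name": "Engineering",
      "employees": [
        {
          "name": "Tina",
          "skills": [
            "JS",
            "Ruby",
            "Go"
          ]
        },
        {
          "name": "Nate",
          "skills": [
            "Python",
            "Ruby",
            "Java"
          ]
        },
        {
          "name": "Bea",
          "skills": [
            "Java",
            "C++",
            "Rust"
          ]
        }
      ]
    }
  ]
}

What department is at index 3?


Path: departments[3].name
Value: Engineering

ANSWER: Engineering


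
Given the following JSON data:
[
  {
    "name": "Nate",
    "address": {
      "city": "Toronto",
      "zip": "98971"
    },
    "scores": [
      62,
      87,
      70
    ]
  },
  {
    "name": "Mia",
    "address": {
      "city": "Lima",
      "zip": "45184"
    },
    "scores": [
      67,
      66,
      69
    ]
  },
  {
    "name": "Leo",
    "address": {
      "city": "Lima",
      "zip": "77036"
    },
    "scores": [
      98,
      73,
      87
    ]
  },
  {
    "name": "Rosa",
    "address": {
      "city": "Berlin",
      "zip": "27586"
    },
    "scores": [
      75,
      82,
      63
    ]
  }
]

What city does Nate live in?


Path: records[0].address.city
Value: Toronto

ANSWER: Toronto


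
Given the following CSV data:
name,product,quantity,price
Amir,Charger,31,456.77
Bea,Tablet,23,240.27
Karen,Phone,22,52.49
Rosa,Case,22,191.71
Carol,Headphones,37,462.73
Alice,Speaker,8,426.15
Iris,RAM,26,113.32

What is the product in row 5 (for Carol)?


Row 5: Carol
Column 'product' = Headphones

ANSWER: Headphones


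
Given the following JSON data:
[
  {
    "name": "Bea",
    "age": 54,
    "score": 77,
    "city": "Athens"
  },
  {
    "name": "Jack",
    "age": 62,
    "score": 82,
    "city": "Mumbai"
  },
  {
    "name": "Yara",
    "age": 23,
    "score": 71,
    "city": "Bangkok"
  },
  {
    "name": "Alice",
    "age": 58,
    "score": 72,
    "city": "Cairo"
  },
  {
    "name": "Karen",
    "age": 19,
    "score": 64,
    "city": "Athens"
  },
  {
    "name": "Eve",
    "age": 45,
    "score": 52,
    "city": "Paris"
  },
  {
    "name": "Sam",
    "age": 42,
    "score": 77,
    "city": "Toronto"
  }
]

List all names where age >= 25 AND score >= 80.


Checking both conditions:
  Bea (age=54, score=77) -> no
  Jack (age=62, score=82) -> YES
  Yara (age=23, score=71) -> no
  Alice (age=58, score=72) -> no
  Karen (age=19, score=64) -> no
  Eve (age=45, score=52) -> no
  Sam (age=42, score=77) -> no


ANSWER: Jack


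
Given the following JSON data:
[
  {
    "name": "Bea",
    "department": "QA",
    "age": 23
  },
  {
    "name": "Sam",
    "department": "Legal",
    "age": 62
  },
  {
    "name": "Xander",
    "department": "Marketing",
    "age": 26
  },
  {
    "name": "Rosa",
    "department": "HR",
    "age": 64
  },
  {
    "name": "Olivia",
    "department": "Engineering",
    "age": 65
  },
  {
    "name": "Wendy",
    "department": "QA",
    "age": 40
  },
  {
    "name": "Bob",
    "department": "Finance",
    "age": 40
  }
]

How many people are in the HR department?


Scanning records for department = HR
  Record 3: Rosa
Count: 1

ANSWER: 1


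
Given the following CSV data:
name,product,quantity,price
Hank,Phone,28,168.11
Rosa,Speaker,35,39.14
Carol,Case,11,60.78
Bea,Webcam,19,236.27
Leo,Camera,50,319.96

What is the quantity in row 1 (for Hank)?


Row 1: Hank
Column 'quantity' = 28

ANSWER: 28


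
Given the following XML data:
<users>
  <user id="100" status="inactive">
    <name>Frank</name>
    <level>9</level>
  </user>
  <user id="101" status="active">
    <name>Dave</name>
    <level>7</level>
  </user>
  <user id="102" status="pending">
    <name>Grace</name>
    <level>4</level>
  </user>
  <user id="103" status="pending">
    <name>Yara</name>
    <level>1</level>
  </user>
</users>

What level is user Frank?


Finding user: Frank
<level>9</level>

ANSWER: 9


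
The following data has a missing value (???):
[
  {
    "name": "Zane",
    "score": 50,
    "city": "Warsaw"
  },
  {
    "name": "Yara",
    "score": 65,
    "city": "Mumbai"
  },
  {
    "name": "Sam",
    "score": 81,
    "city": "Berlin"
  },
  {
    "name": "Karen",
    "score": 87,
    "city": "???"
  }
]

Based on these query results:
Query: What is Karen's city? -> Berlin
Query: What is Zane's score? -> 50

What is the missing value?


The missing value is Karen's city
From query: Karen's city = Berlin

ANSWER: Berlin


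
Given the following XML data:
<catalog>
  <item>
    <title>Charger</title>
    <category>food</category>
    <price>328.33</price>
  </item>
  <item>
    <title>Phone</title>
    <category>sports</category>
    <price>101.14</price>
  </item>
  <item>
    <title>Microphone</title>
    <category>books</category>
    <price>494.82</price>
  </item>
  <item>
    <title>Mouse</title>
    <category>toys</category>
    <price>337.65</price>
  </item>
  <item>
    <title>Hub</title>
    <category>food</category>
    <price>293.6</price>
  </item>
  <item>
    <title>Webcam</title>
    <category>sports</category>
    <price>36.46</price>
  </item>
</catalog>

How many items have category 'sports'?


Scanning <item> elements for <category>sports</category>:
  Item 2: Phone -> MATCH
  Item 6: Webcam -> MATCH
Count: 2

ANSWER: 2


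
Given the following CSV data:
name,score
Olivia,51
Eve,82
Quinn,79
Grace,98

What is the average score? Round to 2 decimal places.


Scores: 51, 82, 79, 98
Sum = 310
Count = 4
Average = 310 / 4 = 77.50

ANSWER: 77.50


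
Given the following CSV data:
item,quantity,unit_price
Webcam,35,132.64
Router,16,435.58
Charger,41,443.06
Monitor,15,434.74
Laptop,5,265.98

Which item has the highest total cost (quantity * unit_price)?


Computing row totals:
  Webcam: 4642.4
  Router: 6969.28
  Charger: 18165.46
  Monitor: 6521.1
  Laptop: 1329.9
Maximum: Charger (18165.46)

ANSWER: Charger


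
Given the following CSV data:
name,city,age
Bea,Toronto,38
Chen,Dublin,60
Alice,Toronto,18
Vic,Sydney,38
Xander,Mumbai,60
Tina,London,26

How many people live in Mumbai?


Scanning city column for 'Mumbai':
  Row 5: Xander -> MATCH
Total matches: 1

ANSWER: 1


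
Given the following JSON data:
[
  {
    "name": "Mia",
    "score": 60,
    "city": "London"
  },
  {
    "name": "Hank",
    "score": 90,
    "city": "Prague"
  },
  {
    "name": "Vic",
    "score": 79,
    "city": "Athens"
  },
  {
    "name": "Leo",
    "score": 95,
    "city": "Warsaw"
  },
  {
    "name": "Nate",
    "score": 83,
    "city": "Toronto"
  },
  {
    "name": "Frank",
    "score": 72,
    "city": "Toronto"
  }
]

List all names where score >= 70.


Filtering records where score >= 70:
  Mia (score=60) -> no
  Hank (score=90) -> YES
  Vic (score=79) -> YES
  Leo (score=95) -> YES
  Nate (score=83) -> YES
  Frank (score=72) -> YES


ANSWER: Hank, Vic, Leo, Nate, Frank


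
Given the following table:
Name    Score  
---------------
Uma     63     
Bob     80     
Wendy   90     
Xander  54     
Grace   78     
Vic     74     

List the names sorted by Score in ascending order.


Sorting by Score (ascending):
  Xander: 54
  Uma: 63
  Vic: 74
  Grace: 78
  Bob: 80
  Wendy: 90


ANSWER: Xander, Uma, Vic, Grace, Bob, Wendy


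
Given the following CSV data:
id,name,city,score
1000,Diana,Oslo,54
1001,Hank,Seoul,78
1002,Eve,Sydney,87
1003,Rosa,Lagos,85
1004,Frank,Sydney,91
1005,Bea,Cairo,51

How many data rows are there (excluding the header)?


Counting rows (excluding header):
Header: id,name,city,score
Data rows: 6

ANSWER: 6


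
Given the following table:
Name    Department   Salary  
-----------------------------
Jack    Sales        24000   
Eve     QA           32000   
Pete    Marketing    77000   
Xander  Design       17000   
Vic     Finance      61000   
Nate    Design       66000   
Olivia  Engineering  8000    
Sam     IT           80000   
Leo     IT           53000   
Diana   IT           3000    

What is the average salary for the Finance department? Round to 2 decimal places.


Finance department members:
  Vic: 61000
Sum = 61000
Count = 1
Average = 61000 / 1 = 61000.00

ANSWER: 61000.00


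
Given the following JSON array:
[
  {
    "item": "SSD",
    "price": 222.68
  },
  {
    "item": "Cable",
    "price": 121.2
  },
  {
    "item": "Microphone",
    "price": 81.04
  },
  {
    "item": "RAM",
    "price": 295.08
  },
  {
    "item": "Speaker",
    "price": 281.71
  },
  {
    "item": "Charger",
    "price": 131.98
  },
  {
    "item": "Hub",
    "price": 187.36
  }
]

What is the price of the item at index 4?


Array index 4 -> Speaker
price = 281.71

ANSWER: 281.71


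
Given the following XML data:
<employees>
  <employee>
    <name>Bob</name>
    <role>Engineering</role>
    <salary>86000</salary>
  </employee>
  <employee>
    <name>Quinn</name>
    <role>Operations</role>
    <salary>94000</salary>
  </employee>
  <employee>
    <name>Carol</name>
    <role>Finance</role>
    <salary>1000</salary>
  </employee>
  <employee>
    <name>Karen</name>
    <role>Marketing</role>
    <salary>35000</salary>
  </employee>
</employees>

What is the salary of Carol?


Searching for <employee> with <name>Carol</name>
Found at position 3
<salary>1000</salary>

ANSWER: 1000


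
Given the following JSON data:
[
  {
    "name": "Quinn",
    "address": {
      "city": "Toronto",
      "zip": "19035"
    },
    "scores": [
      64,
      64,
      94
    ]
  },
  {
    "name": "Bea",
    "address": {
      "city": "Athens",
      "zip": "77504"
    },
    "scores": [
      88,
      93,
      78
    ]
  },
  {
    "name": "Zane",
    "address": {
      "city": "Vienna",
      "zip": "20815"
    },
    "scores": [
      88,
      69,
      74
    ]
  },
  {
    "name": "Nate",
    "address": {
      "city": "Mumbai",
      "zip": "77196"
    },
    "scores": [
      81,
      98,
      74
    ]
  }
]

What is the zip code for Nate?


Path: records[3].address.zip
Value: 77196

ANSWER: 77196


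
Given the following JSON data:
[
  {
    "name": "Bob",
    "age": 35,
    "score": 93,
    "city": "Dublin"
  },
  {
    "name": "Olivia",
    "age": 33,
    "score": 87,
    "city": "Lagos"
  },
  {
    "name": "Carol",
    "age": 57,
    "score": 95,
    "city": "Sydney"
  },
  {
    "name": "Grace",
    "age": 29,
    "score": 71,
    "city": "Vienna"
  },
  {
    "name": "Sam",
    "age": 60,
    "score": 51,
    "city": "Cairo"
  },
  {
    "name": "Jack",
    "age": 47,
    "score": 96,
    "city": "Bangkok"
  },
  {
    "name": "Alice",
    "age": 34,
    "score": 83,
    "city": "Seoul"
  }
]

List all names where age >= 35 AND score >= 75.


Checking both conditions:
  Bob (age=35, score=93) -> YES
  Olivia (age=33, score=87) -> no
  Carol (age=57, score=95) -> YES
  Grace (age=29, score=71) -> no
  Sam (age=60, score=51) -> no
  Jack (age=47, score=96) -> YES
  Alice (age=34, score=83) -> no


ANSWER: Bob, Carol, Jack


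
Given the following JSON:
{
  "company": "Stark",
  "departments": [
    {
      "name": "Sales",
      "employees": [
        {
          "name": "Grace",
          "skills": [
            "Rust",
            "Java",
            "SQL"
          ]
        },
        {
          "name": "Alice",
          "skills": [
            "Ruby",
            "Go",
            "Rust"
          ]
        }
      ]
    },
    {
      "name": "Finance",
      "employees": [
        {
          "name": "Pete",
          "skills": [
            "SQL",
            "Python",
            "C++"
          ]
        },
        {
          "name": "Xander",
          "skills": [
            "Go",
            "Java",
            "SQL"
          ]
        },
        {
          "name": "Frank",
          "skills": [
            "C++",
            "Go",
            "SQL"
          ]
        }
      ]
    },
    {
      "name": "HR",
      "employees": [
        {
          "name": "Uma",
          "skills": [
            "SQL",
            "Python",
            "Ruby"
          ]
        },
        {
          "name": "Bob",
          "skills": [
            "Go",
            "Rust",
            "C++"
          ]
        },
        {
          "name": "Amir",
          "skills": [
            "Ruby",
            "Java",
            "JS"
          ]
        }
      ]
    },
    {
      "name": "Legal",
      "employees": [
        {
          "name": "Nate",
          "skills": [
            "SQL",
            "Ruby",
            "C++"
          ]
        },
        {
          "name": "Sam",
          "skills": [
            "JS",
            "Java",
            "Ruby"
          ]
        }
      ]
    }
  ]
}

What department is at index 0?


Path: departments[0].name
Value: Sales

ANSWER: Sales


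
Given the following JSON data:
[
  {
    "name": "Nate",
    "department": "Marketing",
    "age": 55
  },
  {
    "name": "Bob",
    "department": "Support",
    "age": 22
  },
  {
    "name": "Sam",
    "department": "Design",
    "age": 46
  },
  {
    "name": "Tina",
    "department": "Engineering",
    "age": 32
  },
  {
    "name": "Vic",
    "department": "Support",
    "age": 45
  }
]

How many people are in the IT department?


Scanning records for department = IT
  No matches found
Count: 0

ANSWER: 0


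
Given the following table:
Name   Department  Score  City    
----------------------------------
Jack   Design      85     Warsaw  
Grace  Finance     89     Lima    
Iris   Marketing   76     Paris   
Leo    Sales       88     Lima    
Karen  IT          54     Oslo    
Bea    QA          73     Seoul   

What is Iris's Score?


Row 3: Iris
Score = 76

ANSWER: 76


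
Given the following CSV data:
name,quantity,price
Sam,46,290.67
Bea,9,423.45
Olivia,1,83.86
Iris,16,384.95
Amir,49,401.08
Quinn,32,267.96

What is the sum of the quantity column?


Values in 'quantity' column:
  Row 1: 46
  Row 2: 9
  Row 3: 1
  Row 4: 16
  Row 5: 49
  Row 6: 32
Sum = 46 + 9 + 1 + 16 + 49 + 32 = 153

ANSWER: 153


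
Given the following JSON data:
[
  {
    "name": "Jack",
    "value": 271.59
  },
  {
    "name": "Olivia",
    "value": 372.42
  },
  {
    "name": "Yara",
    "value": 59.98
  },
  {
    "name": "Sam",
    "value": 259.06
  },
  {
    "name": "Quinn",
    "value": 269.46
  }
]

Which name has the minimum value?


Comparing values:
  Jack: 271.59
  Olivia: 372.42
  Yara: 59.98
  Sam: 259.06
  Quinn: 269.46
Minimum: Yara (59.98)

ANSWER: Yara


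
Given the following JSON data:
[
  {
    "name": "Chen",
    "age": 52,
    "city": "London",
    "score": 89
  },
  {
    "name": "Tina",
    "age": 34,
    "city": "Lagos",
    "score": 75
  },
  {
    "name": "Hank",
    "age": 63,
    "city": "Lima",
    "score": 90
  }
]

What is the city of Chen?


Looking up record where name = Chen
Record index: 0
Field 'city' = London

ANSWER: London
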